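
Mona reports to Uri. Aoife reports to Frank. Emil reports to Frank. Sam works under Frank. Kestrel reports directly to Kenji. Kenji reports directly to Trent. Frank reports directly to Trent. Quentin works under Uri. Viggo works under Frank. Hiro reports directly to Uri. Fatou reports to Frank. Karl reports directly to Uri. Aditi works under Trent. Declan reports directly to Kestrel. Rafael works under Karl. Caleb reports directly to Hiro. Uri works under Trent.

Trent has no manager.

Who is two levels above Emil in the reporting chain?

Emil reports to Frank, and Frank reports to Trent. So Emil's skip-level manager is Trent.

Trent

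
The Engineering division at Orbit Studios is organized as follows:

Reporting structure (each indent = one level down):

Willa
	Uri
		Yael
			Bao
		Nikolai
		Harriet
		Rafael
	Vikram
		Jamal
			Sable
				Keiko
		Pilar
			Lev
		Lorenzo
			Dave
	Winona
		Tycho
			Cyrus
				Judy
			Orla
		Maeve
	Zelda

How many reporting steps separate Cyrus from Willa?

Chain from Cyrus up to Willa: Cyrus → Tycho → Winona → Willa. That is 3 steps up, so Cyrus is 3 levels below Willa.

3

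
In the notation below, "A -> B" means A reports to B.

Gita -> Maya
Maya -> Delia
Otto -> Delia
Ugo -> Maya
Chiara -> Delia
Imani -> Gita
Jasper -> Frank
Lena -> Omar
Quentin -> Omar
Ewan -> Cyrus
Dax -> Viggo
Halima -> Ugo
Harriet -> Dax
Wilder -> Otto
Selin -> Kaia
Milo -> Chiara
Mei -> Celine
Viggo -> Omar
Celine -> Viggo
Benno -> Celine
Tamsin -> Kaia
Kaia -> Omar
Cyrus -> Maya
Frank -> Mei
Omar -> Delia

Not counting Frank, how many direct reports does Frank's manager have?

Frank reports to Mei, and Mei has no other direct reports. Frank has 0 peers.

0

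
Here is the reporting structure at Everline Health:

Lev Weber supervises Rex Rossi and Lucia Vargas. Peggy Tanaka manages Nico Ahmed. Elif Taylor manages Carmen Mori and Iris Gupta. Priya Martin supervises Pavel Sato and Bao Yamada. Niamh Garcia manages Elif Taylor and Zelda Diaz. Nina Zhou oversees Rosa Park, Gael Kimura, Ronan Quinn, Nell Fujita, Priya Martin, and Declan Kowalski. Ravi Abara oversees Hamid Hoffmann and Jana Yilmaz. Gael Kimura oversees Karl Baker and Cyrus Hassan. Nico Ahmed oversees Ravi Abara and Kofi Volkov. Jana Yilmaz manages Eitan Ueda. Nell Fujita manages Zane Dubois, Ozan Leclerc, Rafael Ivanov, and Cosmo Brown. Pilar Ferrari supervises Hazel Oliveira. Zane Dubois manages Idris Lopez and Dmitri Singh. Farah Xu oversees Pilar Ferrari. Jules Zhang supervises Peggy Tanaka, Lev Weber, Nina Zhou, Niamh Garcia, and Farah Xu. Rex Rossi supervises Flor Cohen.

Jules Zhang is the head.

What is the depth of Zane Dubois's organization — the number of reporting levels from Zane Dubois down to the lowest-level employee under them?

1

The longest chain under Zane Dubois runs Zane Dubois → Dmitri Singh, which is 1 level below Zane Dubois.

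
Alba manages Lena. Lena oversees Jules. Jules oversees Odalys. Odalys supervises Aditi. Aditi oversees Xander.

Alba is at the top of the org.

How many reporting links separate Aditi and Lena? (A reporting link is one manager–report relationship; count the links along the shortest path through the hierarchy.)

3

Aditi is in Lena's organization: the chain from Aditi up to Lena is Aditi → Odalys → Jules → Lena, which is 3 links.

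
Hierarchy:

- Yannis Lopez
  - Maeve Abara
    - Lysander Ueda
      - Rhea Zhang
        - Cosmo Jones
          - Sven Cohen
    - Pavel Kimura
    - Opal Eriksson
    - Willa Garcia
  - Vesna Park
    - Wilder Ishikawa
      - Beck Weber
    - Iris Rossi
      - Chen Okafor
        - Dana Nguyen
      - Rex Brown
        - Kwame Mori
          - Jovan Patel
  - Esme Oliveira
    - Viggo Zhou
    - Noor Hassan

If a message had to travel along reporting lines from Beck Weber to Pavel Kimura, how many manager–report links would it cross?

5

Beck Weber is 3 levels below Yannis Lopez, and Pavel Kimura is 2 levels below Yannis Lopez (their lowest common manager). The shortest path runs up from Beck Weber to Yannis Lopez and back down to Pavel Kimura: 3 + 2 = 5 links.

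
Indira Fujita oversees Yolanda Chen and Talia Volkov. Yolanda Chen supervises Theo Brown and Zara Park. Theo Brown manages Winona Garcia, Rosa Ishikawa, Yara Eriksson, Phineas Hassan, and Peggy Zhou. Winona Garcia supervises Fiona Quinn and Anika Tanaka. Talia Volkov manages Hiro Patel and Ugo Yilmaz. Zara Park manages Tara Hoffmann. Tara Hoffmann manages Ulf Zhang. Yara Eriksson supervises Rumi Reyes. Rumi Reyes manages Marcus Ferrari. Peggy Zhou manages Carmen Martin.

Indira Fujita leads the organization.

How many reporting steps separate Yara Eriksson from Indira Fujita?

Chain from Yara Eriksson up to Indira Fujita: Yara Eriksson → Theo Brown → Yolanda Chen → Indira Fujita. That is 3 steps up, so Yara Eriksson is 3 levels below Indira Fujita.

3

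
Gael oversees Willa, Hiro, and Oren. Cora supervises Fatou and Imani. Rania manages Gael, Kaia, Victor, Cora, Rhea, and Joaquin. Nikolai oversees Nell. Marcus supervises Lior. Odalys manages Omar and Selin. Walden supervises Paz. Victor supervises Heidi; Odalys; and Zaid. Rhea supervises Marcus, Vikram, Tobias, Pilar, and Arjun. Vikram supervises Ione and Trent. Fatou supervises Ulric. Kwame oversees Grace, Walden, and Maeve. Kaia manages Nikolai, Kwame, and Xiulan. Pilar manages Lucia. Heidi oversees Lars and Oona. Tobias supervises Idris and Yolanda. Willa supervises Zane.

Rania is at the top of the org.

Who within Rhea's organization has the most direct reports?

Rhea

Direct-report counts within Rhea's organization: Rhea has 5; Pilar has 1; Tobias has 2; Vikram has 2; Marcus has 1. The largest is 5, held by Rhea.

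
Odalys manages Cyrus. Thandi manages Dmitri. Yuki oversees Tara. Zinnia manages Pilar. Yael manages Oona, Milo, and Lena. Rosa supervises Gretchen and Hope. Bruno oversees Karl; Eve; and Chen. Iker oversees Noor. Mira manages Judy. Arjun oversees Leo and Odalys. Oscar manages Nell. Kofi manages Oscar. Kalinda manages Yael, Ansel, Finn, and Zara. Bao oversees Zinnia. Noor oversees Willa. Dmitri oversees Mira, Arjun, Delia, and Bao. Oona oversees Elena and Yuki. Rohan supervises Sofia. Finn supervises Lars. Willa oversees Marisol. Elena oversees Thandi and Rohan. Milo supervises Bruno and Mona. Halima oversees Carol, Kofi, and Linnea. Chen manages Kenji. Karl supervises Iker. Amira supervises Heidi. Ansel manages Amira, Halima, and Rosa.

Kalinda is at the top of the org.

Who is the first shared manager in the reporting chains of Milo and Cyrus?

Milo's chain of managers is Yael, Kalinda. Cyrus's chain of managers is Odalys, Arjun, Dmitri, Thandi, Elena, Oona, Yael, Kalinda. The first manager that appears in both chains is Yael.

Yael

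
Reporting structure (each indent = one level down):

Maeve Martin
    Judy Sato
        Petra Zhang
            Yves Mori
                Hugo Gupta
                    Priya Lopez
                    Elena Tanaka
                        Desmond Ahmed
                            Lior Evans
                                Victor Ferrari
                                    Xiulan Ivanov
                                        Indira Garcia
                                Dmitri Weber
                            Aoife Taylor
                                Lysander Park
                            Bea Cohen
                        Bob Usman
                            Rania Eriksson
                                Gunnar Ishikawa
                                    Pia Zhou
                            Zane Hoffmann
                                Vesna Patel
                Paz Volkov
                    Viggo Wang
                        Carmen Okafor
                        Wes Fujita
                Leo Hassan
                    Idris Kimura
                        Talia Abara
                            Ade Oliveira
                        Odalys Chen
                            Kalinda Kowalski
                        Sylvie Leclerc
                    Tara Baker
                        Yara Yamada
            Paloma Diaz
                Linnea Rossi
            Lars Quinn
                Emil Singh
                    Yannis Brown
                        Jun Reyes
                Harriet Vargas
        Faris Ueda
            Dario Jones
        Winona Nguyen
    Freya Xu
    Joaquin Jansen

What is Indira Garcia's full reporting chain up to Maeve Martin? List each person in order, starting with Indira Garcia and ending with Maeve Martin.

Indira Garcia -> Xiulan Ivanov -> Victor Ferrari -> Lior Evans -> Desmond Ahmed -> Elena Tanaka -> Hugo Gupta -> Yves Mori -> Petra Zhang -> Judy Sato -> Maeve Martin

Indira Garcia reports to Xiulan Ivanov. Xiulan Ivanov reports to Victor Ferrari. Victor Ferrari reports to Lior Evans. Lior Evans reports to Desmond Ahmed. Desmond Ahmed reports to Elena Tanaka. Elena Tanaka reports to Hugo Gupta. Hugo Gupta reports to Yves Mori. Yves Mori reports to Petra Zhang. Petra Zhang reports to Judy Sato. Judy Sato reports to Maeve Martin. Maeve Martin is at the top.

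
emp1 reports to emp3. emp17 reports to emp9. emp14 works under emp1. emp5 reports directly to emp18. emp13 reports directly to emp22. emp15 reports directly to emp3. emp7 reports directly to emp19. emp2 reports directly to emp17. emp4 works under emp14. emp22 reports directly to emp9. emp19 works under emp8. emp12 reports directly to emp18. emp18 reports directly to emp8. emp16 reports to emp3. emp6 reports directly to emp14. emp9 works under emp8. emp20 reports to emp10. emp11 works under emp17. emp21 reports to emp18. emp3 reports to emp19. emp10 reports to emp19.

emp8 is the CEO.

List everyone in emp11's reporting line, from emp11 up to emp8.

emp11 reports to emp17. emp17 reports to emp9. emp9 reports to emp8. emp8 is at the top.

emp11 -> emp17 -> emp9 -> emp8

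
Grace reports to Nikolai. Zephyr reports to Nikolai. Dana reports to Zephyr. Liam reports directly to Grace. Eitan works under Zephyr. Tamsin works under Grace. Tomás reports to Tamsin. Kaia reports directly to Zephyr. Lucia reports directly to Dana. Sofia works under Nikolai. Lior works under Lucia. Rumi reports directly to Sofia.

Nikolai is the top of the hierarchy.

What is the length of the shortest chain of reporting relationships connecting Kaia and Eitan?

2

Kaia is 1 level below Zephyr, and Eitan is 1 level below Zephyr (their lowest common manager). The shortest path runs up from Kaia to Zephyr and back down to Eitan: 1 + 1 = 2 links.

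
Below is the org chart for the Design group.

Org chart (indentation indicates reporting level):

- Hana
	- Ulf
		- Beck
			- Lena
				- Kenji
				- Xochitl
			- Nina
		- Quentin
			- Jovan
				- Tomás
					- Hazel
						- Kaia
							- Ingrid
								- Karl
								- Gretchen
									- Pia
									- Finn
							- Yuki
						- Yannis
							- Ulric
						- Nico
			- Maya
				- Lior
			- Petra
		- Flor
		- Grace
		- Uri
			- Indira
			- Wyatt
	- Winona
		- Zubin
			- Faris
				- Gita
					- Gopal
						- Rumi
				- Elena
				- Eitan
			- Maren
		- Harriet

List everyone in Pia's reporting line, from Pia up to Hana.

Pia reports to Gretchen. Gretchen reports to Ingrid. Ingrid reports to Kaia. Kaia reports to Hazel. Hazel reports to Tomás. Tomás reports to Jovan. Jovan reports to Quentin. Quentin reports to Ulf. Ulf reports to Hana. Hana is at the top.

Pia -> Gretchen -> Ingrid -> Kaia -> Hazel -> Tomás -> Jovan -> Quentin -> Ulf -> Hana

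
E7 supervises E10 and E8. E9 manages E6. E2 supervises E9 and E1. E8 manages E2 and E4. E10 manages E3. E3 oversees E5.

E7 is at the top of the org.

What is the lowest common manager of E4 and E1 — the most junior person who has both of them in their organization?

E8

E4's chain of managers is E8, E7. E1's chain of managers is E2, E8, E7. The first manager that appears in both chains is E8.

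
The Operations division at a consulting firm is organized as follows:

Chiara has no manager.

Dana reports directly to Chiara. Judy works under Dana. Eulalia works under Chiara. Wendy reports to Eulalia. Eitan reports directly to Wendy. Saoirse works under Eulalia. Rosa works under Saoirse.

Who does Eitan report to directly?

Wendy

Eitan reports directly to Wendy.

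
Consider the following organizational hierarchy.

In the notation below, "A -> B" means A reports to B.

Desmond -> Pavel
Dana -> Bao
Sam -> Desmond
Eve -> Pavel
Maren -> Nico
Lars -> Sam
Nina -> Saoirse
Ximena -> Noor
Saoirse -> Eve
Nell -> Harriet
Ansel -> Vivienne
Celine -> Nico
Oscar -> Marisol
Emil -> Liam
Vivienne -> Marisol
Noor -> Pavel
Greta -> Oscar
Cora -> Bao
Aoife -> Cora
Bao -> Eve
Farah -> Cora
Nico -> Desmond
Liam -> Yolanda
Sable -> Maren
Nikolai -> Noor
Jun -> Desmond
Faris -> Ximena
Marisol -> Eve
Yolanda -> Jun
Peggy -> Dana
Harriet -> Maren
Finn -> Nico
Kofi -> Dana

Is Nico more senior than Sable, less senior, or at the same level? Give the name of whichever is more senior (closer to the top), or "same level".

Nico is 2 levels below Pavel; Sable is 4. Nico is higher.

Nico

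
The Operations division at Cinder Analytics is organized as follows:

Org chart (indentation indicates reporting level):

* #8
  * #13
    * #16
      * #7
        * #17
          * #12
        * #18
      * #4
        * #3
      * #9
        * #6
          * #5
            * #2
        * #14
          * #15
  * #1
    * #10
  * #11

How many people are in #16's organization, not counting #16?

#16 directly manages #7, #4, #9. Under #7: #18, #17, #12 (3). Under #4: #3 (1). Under #9: #14, #15, #6, #5, #2 (5). So #16's organization is 3 direct reports plus everyone under them: 4 + 2 + 6 = 12.

12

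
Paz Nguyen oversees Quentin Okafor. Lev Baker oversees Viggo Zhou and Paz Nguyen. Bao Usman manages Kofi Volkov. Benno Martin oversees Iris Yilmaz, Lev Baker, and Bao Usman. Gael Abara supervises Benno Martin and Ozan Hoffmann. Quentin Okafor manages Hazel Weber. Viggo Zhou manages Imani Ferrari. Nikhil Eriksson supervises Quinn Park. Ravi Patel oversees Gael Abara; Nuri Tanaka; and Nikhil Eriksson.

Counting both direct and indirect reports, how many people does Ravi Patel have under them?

15

Ravi Patel directly manages Gael Abara, Nuri Tanaka, Nikhil Eriksson. Under Gael Abara: Ozan Hoffmann, Benno Martin, Bao Usman, Kofi Volkov, Lev Baker, Paz Nguyen, Quentin Okafor, Hazel Weber, Viggo Zhou, Imani Ferrari, Iris Yilmaz (11). Nuri Tanaka has no reports. Under Nikhil Eriksson: Quinn Park (1). So Ravi Patel's organization is 3 direct reports plus everyone under them: 12 + 1 + 2 = 15.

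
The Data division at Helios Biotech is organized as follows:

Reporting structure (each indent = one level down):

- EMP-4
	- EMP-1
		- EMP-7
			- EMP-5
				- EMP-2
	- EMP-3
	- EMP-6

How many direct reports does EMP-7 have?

EMP-7 directly manages EMP-5. That is 1 direct report.

1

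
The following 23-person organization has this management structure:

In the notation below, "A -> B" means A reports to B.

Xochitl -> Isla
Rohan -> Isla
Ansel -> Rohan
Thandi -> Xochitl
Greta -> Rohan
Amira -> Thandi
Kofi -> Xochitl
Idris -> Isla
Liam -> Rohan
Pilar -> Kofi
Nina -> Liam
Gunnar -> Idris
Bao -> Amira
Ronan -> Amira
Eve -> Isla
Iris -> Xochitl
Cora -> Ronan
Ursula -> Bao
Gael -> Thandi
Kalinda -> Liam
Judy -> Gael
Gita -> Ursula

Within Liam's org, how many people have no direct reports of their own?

2

The people in Liam's organization with no one reporting to them are Kalinda, Nina. That is 2.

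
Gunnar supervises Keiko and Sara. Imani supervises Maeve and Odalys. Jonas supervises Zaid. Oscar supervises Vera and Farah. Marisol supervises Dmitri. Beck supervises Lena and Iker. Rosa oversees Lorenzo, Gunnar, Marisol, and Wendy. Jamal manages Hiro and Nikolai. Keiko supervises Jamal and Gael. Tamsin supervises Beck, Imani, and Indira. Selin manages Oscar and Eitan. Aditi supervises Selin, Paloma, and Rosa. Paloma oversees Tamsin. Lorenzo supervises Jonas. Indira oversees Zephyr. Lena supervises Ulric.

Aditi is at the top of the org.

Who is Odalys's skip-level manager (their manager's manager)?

Tamsin

Odalys reports to Imani, and Imani reports to Tamsin. So Odalys's skip-level manager is Tamsin.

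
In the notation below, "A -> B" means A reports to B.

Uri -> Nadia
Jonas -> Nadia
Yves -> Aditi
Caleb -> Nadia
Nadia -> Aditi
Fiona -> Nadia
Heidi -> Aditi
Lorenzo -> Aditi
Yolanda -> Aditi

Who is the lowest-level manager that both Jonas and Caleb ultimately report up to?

Jonas's chain of managers is Nadia, Aditi. Caleb's chain of managers is Nadia, Aditi. The first manager that appears in both chains is Nadia.

Nadia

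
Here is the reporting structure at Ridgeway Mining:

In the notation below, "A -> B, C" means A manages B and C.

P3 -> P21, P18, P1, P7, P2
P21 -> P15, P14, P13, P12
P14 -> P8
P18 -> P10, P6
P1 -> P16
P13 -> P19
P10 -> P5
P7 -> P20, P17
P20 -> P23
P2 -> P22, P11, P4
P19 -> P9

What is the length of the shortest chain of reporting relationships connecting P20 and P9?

P20 is 2 levels below P3, and P9 is 4 levels below P3 (their lowest common manager). The shortest path runs up from P20 to P3 and back down to P9: 2 + 4 = 6 links.

6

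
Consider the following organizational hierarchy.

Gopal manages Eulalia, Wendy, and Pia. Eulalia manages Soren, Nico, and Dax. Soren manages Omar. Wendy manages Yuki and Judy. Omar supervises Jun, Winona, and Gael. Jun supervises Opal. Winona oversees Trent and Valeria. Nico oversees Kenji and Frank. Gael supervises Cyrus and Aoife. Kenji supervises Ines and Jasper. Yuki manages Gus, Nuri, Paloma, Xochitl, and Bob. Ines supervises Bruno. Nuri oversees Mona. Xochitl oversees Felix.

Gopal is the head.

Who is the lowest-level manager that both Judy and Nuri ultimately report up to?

Wendy

Judy's chain of managers is Wendy, Gopal. Nuri's chain of managers is Yuki, Wendy, Gopal. The first manager that appears in both chains is Wendy.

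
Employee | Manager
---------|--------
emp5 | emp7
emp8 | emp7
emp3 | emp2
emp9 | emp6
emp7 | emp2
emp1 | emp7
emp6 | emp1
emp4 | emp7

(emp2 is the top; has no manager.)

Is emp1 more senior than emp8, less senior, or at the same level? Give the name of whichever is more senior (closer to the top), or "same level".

same level

Both emp1 and emp8 are 2 levels below emp2.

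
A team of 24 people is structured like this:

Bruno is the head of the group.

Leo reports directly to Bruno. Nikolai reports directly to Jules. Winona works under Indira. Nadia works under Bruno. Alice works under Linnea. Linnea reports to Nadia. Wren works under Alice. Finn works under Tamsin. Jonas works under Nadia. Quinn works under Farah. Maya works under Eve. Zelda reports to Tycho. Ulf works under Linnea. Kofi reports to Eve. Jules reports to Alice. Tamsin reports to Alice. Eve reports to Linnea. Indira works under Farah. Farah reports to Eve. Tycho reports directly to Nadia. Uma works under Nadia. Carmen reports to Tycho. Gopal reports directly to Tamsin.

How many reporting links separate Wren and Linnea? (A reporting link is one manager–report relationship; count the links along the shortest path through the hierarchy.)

2

Wren is in Linnea's organization: the chain from Wren up to Linnea is Wren → Alice → Linnea, which is 2 links.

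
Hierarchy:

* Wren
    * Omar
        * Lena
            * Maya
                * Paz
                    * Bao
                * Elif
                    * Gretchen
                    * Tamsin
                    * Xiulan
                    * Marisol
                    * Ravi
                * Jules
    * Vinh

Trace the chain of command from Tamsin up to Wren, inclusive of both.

Tamsin -> Elif -> Maya -> Lena -> Omar -> Wren

Tamsin reports to Elif. Elif reports to Maya. Maya reports to Lena. Lena reports to Omar. Omar reports to Wren. Wren is at the top.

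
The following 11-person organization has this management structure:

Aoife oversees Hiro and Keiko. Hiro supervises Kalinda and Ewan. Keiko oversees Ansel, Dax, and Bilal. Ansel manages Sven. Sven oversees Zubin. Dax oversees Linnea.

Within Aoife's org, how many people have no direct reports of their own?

The people in Aoife's organization with no one reporting to them are Bilal, Linnea, Zubin, Kalinda, Ewan. That is 5.

5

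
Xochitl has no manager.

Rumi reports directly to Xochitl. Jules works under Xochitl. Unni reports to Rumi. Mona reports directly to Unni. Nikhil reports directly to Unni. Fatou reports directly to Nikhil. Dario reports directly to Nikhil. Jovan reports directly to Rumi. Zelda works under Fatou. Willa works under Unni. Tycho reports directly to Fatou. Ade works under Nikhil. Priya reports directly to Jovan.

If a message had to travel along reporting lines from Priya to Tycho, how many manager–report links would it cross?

Priya is 2 levels below Rumi, and Tycho is 4 levels below Rumi (their lowest common manager). The shortest path runs up from Priya to Rumi and back down to Tycho: 2 + 4 = 6 links.

6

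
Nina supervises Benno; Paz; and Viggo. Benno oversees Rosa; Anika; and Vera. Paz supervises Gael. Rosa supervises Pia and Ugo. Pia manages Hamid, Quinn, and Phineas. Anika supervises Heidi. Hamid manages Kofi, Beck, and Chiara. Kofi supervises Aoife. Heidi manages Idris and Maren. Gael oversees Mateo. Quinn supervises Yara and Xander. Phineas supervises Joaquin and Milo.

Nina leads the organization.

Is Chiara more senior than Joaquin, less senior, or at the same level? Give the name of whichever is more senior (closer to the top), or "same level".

same level

Both Chiara and Joaquin are 5 levels below Nina.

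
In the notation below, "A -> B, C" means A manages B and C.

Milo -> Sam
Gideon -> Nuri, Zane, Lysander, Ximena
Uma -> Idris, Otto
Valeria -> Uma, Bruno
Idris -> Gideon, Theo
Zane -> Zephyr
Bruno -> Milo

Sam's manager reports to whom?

Bruno

Sam reports to Milo, and Milo reports to Bruno. So Sam's skip-level manager is Bruno.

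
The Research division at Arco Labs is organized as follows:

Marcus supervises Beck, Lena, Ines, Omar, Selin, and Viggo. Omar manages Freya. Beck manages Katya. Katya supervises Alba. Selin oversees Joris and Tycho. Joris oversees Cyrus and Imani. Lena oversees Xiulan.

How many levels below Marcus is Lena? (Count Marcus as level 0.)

Chain from Lena up to Marcus: Lena → Marcus. That is 1 step up, so Lena is 1 level below Marcus.

1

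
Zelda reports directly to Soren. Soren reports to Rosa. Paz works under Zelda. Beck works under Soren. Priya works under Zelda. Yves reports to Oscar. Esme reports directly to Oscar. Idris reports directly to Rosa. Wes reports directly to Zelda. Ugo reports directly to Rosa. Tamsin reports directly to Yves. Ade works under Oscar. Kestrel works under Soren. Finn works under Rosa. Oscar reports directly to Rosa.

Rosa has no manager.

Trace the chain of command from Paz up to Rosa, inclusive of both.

Paz -> Zelda -> Soren -> Rosa

Paz reports to Zelda. Zelda reports to Soren. Soren reports to Rosa. Rosa is at the top.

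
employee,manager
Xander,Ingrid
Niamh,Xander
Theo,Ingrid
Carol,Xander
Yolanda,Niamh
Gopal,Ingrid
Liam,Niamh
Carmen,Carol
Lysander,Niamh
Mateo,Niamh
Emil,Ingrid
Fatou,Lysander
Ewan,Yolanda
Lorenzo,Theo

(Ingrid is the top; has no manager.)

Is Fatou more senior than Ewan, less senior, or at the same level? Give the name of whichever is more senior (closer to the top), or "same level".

Both Fatou and Ewan are 4 levels below Ingrid.

same level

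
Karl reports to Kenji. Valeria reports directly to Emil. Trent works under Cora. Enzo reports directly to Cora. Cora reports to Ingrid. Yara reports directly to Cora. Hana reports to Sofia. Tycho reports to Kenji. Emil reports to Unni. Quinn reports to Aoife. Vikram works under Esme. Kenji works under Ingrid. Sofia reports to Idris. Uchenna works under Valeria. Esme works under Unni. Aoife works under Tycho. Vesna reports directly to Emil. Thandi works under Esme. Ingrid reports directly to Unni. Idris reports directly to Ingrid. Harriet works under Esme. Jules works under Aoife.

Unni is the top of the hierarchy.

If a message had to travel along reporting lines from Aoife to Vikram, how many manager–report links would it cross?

Aoife is 4 levels below Unni, and Vikram is 2 levels below Unni (their lowest common manager). The shortest path runs up from Aoife to Unni and back down to Vikram: 4 + 2 = 6 links.

6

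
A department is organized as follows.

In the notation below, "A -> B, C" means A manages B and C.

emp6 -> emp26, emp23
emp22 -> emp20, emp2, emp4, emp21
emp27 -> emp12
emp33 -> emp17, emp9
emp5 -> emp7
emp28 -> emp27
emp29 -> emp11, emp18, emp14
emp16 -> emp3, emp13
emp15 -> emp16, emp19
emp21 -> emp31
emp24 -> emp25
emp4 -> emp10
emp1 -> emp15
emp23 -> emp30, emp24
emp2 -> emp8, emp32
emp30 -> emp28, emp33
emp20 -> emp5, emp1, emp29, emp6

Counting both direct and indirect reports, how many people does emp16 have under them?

2

emp16 directly manages emp3, emp13. emp3 has no reports. emp13 has no reports. So emp16's organization is 2 direct reports plus everyone under them: 1 + 1 = 2.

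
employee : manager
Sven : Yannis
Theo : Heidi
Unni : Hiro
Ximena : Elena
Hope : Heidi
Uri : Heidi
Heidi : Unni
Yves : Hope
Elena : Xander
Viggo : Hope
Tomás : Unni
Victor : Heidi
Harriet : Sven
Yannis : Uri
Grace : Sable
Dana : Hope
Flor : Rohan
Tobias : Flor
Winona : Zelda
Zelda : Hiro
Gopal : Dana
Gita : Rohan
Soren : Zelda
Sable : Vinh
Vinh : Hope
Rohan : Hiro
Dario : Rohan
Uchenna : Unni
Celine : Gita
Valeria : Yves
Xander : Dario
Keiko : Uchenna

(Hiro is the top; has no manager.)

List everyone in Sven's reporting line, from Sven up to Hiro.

Sven reports to Yannis. Yannis reports to Uri. Uri reports to Heidi. Heidi reports to Unni. Unni reports to Hiro. Hiro is at the top.

Sven -> Yannis -> Uri -> Heidi -> Unni -> Hiro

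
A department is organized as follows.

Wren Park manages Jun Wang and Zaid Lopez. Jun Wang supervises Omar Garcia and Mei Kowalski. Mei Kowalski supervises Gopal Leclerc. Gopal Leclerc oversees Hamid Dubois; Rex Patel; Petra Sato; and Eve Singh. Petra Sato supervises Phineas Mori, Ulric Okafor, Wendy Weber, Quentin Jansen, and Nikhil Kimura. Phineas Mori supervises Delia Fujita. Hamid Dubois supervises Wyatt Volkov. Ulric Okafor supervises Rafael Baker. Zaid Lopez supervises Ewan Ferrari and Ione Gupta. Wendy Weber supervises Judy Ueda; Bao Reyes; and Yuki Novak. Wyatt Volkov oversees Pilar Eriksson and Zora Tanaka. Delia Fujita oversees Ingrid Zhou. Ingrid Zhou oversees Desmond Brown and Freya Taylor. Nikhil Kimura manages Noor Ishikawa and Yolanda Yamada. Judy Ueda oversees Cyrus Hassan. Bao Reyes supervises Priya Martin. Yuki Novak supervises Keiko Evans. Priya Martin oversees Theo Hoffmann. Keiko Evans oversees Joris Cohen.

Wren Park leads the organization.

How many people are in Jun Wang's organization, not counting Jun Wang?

30

Jun Wang directly manages Mei Kowalski, Omar Garcia. Under Mei Kowalski: Gopal Leclerc, Rex Patel, Eve Singh, Hamid Dubois, Wyatt Volkov, Zora Tanaka, Pilar Eriksson, Petra Sato, Nikhil Kimura, Yolanda Yamada, Noor Ishikawa, Quentin Jansen, Wendy Weber, Yuki Novak, Keiko Evans, Joris Cohen, Bao Reyes, Priya Martin, Theo Hoffmann, Judy Ueda, Cyrus Hassan, Ulric Okafor, Rafael Baker, Phineas Mori, Delia Fujita, Ingrid Zhou, Desmond Brown, Freya Taylor (28). Omar Garcia has no reports. So Jun Wang's organization is 2 direct reports plus everyone under them: 29 + 1 = 30.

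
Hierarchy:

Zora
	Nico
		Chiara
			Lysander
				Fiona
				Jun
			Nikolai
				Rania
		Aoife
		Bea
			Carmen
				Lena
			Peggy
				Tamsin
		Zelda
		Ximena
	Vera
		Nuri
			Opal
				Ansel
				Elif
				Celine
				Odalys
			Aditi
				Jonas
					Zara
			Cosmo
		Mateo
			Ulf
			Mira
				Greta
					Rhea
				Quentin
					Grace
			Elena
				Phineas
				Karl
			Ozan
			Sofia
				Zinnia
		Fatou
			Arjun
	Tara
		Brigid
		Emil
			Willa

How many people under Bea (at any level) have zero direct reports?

The people in Bea's organization with no one reporting to them are Tamsin, Lena. That is 2.

2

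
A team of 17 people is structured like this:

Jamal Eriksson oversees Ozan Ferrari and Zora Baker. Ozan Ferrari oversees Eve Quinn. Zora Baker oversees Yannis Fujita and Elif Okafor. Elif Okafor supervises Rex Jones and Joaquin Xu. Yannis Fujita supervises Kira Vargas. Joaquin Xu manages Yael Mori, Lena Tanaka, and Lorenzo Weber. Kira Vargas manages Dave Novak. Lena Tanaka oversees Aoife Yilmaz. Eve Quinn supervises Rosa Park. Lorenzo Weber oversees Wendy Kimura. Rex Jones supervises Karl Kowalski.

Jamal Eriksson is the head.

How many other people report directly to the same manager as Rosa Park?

Rosa Park reports to Eve Quinn, and Eve Quinn has no other direct reports. Rosa Park has 0 peers.

0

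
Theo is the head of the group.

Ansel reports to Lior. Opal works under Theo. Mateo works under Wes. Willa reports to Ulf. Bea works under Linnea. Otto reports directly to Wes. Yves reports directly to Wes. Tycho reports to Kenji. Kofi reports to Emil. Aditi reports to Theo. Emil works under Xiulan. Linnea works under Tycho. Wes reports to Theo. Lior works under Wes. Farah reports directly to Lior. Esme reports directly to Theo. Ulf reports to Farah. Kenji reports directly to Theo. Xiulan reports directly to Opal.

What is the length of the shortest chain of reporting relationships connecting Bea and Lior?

6

Bea is 4 levels below Theo, and Lior is 2 levels below Theo (their lowest common manager). The shortest path runs up from Bea to Theo and back down to Lior: 4 + 2 = 6 links.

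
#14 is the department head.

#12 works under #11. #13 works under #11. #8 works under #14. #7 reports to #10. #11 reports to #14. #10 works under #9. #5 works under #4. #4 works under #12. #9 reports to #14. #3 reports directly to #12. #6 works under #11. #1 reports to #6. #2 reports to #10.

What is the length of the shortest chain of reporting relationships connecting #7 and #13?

#7 is 3 levels below #14, and #13 is 2 levels below #14 (their lowest common manager). The shortest path runs up from #7 to #14 and back down to #13: 3 + 2 = 5 links.

5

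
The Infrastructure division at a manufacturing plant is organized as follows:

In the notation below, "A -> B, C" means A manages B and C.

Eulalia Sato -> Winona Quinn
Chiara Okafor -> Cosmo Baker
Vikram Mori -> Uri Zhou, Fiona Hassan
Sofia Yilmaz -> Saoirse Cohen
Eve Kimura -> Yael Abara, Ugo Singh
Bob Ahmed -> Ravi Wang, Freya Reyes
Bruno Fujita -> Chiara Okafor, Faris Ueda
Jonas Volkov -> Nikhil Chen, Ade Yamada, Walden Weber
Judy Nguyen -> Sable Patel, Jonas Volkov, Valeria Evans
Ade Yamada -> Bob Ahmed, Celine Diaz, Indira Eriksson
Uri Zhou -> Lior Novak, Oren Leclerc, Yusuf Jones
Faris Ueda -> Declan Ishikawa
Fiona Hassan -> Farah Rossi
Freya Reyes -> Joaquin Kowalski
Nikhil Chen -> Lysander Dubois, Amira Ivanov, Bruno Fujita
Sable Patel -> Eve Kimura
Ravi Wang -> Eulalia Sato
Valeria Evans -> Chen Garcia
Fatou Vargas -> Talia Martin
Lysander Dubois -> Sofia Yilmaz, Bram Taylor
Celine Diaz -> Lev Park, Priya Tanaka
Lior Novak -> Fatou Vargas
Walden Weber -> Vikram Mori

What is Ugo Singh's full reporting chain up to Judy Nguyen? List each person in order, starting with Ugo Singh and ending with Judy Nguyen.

Ugo Singh -> Eve Kimura -> Sable Patel -> Judy Nguyen

Ugo Singh reports to Eve Kimura. Eve Kimura reports to Sable Patel. Sable Patel reports to Judy Nguyen. Judy Nguyen is at the top.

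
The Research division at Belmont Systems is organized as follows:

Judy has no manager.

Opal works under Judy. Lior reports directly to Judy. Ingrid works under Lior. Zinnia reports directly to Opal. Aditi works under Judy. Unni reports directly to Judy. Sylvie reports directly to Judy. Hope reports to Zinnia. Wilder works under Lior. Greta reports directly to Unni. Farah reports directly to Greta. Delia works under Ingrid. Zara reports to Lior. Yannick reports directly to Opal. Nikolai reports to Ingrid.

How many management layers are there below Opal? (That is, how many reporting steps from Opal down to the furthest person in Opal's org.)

2

The longest chain under Opal runs Opal → Zinnia → Hope, which is 2 levels below Opal.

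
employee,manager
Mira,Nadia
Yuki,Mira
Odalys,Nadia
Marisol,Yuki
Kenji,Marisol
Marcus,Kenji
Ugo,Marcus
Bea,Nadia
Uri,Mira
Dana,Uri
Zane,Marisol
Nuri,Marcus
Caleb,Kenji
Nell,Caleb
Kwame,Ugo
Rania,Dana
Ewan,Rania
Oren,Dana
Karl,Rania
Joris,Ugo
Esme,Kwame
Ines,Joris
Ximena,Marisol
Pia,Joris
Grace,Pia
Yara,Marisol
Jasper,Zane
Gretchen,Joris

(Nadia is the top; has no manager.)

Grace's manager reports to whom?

Joris

Grace reports to Pia, and Pia reports to Joris. So Grace's skip-level manager is Joris.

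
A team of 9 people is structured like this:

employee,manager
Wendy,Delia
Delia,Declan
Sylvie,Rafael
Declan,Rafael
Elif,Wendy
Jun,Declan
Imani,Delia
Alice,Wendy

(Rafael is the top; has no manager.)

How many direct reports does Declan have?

2

Declan directly manages Jun, Delia. That is 2 direct reports.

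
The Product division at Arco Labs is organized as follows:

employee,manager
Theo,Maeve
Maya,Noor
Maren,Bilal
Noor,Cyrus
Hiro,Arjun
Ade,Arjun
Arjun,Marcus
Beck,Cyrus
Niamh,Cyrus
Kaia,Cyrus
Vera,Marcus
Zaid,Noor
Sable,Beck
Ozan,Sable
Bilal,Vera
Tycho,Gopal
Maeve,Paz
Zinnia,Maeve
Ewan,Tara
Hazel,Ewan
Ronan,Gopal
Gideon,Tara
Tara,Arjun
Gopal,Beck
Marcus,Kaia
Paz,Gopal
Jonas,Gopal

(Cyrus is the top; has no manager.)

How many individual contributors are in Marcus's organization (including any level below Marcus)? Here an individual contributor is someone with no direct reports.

5

The people in Marcus's organization with no one reporting to them are Maren, Hiro, Ade, Gideon, Hazel. That is 5.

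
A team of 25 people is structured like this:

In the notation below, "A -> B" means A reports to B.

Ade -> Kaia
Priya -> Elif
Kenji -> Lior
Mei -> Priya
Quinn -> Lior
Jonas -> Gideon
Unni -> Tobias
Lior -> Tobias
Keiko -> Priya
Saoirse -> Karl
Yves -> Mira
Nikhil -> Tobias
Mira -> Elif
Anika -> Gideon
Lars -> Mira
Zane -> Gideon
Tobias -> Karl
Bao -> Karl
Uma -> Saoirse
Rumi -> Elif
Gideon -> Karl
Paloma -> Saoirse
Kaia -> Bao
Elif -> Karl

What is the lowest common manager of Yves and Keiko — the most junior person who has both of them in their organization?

Yves's chain of managers is Mira, Elif, Karl. Keiko's chain of managers is Priya, Elif, Karl. The first manager that appears in both chains is Elif.

Elif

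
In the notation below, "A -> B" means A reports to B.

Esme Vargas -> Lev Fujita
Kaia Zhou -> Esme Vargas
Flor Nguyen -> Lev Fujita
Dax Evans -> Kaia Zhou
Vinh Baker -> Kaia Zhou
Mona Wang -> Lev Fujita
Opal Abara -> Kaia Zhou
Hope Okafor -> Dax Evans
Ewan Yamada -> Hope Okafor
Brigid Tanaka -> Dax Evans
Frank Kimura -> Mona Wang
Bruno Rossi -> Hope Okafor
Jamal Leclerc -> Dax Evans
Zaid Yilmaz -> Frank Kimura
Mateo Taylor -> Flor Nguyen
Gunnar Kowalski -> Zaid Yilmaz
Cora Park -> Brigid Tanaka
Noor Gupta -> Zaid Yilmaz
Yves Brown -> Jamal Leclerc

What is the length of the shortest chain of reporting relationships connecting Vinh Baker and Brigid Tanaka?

Vinh Baker is 1 level below Kaia Zhou, and Brigid Tanaka is 2 levels below Kaia Zhou (their lowest common manager). The shortest path runs up from Vinh Baker to Kaia Zhou and back down to Brigid Tanaka: 1 + 2 = 3 links.

3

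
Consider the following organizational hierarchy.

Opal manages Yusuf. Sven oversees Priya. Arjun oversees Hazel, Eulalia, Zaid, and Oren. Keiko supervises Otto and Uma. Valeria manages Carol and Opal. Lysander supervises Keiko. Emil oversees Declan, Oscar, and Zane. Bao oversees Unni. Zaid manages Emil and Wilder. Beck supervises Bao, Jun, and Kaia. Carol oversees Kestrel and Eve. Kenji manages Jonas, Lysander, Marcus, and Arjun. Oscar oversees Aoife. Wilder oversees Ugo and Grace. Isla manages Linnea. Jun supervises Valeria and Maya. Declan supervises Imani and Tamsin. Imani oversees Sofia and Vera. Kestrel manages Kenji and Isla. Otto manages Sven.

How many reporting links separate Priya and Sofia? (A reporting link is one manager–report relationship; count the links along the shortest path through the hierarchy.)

Priya is 5 levels below Kenji, and Sofia is 6 levels below Kenji (their lowest common manager). The shortest path runs up from Priya to Kenji and back down to Sofia: 5 + 6 = 11 links.

11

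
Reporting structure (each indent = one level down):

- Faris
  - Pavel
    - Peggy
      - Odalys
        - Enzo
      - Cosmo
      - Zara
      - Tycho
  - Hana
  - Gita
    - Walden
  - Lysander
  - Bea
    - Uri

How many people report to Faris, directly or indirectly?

13

Faris directly manages Pavel, Hana, Gita, Lysander, Bea. Under Pavel: Peggy, Tycho, Zara, Cosmo, Odalys, Enzo (6). Hana has no reports. Under Gita: Walden (1). Lysander has no reports. Under Bea: Uri (1). So Faris's organization is 5 direct reports plus everyone under them: 7 + 1 + 2 + 1 + 2 = 13.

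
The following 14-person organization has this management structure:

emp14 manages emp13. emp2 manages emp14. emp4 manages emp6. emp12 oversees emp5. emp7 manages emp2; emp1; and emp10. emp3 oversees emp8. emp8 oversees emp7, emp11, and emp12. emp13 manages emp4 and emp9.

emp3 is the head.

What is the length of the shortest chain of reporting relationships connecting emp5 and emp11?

emp5 is 2 levels below emp8, and emp11 is 1 level below emp8 (their lowest common manager). The shortest path runs up from emp5 to emp8 and back down to emp11: 2 + 1 = 3 links.

3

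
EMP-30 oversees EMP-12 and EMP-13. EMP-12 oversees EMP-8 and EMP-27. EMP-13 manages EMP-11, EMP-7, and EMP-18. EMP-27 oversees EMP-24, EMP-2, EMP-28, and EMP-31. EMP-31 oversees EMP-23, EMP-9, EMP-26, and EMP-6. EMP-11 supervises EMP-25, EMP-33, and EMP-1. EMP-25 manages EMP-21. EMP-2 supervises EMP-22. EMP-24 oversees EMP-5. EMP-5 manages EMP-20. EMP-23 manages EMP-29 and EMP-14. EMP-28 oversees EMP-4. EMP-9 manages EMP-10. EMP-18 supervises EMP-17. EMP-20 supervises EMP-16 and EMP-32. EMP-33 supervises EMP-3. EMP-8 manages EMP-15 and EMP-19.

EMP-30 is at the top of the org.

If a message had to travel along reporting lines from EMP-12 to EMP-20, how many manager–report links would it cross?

EMP-20 is in EMP-12's organization: the chain from EMP-20 up to EMP-12 is EMP-20 → EMP-5 → EMP-24 → EMP-27 → EMP-12, which is 4 links.

4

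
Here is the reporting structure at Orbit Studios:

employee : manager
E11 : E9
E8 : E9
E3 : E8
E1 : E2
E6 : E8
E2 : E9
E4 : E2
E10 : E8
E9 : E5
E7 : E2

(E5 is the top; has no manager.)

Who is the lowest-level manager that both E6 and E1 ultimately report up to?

E9

E6's chain of managers is E8, E9, E5. E1's chain of managers is E2, E9, E5. The first manager that appears in both chains is E9.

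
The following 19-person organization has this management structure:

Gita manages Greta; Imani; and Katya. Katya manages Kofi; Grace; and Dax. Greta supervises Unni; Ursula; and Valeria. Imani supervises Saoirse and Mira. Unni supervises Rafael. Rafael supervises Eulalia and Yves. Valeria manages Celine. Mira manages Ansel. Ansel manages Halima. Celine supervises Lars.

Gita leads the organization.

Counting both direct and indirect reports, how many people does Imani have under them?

Imani directly manages Saoirse, Mira. Saoirse has no reports. Under Mira: Ansel, Halima (2). So Imani's organization is 2 direct reports plus everyone under them: 1 + 3 = 4.

4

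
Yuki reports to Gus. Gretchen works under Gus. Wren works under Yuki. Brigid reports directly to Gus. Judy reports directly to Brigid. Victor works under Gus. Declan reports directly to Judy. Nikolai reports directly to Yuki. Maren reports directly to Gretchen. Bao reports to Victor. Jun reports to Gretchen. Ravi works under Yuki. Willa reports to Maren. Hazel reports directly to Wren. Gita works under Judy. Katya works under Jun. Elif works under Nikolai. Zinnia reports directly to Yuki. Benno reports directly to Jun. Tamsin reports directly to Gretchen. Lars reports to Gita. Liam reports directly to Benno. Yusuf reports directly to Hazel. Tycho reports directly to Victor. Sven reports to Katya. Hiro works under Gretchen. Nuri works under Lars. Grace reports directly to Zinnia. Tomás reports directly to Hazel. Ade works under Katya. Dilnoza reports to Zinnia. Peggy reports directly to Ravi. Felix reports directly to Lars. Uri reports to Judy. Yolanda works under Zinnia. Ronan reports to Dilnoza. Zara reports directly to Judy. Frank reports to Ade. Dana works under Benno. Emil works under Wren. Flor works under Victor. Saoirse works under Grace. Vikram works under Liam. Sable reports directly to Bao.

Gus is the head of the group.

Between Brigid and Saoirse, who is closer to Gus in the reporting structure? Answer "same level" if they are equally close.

Brigid

Brigid is 1 level below Gus; Saoirse is 4. Brigid is higher.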